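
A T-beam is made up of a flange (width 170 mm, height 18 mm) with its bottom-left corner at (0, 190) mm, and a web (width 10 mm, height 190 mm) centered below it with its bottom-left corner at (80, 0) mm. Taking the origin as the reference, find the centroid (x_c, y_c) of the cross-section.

x_c = 85.00 mm, y_c = 159.16 mm

web: A = 10 × 190 = 1900.00, centroid at (85.00, 95.00).
flange: A = 170 × 18 = 3060.00, centroid at (85.00, 199.00).
ΣA = 4960.00 mm²
ΣAx_c = (1900.00)(85.00) + (3060.00)(85.00) = 421600.00 mm³
ΣAy_c = (1900.00)(95.00) + (3060.00)(199.00) = 789440.00 mm³
x_c = 421600.00 / 4960.00 = 85.00 mm
y_c = 789440.00 / 4960.00 = 159.16 mm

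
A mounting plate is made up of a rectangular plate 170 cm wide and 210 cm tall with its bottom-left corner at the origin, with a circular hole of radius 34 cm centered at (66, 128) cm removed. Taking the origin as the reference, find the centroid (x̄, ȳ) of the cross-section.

plate: A = 170 × 210 = 35700.00, centroid at (85.00, 105.00).
hole: A = −π·34² = -3631.68, centroid at (66.00, 128.00).
ΣA = 32068.32 cm², ΣAx̄ = 2794809.05 cm³, ΣAȳ = 3283644.82 cm³.
x̄ = 2794809.05/32068.32 = 87.15 cm; ȳ = 3283644.82/32068.32 = 102.40 cm.

x̄ = 87.15 cm, ȳ = 102.40 cm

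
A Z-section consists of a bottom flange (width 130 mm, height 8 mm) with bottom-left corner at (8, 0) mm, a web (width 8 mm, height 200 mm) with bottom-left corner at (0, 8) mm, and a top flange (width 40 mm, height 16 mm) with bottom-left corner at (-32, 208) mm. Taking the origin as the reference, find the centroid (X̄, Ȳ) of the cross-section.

X̄ = 22.76 mm, Ȳ = 96.10 mm

bottom flange: A = 130 × 8 = 1040.00, centroid at (73.00, 4.00).
web: A = 8 × 200 = 1600.00, centroid at (4.00, 108.00).
top flange: A = 40 × 16 = 640.00, centroid at (-12.00, 216.00).
ΣA = 3280.00 mm²
ΣAX̄ = (1040.00)(73.00) + (1600.00)(4.00) + (640.00)(-12.00) = 74640.00 mm³
ΣAȲ = (1040.00)(4.00) + (1600.00)(108.00) + (640.00)(216.00) = 315200.00 mm³
X̄ = 74640.00 / 3280.00 = 22.76 mm
Ȳ = 315200.00 / 3280.00 = 96.10 mm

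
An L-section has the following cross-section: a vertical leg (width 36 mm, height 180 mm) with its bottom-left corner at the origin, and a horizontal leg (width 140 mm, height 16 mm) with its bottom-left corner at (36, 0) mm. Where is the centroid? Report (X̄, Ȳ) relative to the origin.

vertical leg: A = 36 × 180 = 6480.00, centroid at (18.00, 90.00).
horizontal leg: A = 140 × 16 = 2240.00, centroid at (106.00, 8.00).
ΣA = 8720.00 mm²
ΣAX̄ = (6480.00)(18.00) + (2240.00)(106.00) = 354080.00 mm³
ΣAȲ = (6480.00)(90.00) + (2240.00)(8.00) = 601120.00 mm³
X̄ = 354080.00 / 8720.00 = 40.61 mm
Ȳ = 601120.00 / 8720.00 = 68.94 mm

X̄ = 40.61 mm, Ȳ = 68.94 mm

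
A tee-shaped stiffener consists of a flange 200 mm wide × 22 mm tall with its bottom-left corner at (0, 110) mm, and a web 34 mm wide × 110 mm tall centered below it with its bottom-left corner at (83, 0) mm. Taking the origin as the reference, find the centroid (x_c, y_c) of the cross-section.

x_c = 100.00 mm, y_c = 90.68 mm

web: A = 34 × 110 = 3740.00, centroid at (100.00, 55.00).
flange: A = 200 × 22 = 4400.00, centroid at (100.00, 121.00).
ΣA = 8140.00 mm², ΣAx_c = 814000.00 mm³, ΣAy_c = 738100.00 mm³.
x_c = 814000.00/8140.00 = 100.00 mm; y_c = 738100.00/8140.00 = 90.68 mm.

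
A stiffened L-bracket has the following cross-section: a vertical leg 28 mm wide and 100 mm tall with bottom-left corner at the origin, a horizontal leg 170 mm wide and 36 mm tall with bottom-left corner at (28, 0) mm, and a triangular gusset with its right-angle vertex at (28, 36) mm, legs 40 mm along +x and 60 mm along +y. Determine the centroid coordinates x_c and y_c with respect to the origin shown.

vertical leg: A = 28 × 100 = 2800.00, centroid at (14.00, 50.00).
horizontal leg: A = 170 × 36 = 6120.00, centroid at (113.00, 18.00).
gusset: A = ½·40·60 = 1200.00, centroid at (41.33, 56.00).
ΣA = 10120.00 mm²
ΣAx_c = (2800.00)(14.00) + (6120.00)(113.00) + (1200.00)(41.33) = 780360.00 mm³
ΣAy_c = (2800.00)(50.00) + (6120.00)(18.00) + (1200.00)(56.00) = 317360.00 mm³
x_c = 780360.00 / 10120.00 = 77.11 mm
y_c = 317360.00 / 10120.00 = 31.36 mm

x_c = 77.11 mm, y_c = 31.36 mm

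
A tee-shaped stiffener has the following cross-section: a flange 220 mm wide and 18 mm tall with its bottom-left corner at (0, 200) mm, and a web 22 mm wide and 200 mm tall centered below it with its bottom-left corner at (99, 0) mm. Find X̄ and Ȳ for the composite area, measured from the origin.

web: A = 22 × 200 = 4400.00, centroid at (110.00, 100.00).
flange: A = 220 × 18 = 3960.00, centroid at (110.00, 209.00).
ΣA = 8360.00 mm², ΣAX̄ = 919600.00 mm³, ΣAȲ = 1267640.00 mm³.
X̄ = 919600.00/8360.00 = 110.00 mm; Ȳ = 1267640.00/8360.00 = 151.63 mm.

X̄ = 110.00 mm, Ȳ = 151.63 mm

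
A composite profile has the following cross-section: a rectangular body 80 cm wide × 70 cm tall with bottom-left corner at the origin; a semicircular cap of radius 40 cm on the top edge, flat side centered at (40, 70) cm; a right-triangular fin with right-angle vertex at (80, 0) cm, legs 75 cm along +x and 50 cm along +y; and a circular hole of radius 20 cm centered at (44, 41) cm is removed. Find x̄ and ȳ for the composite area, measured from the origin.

rectangular body: A = 80 × 70 = 5600.00, centroid at (40.00, 35.00).
semicircular top: A = ½π·40² = 2513.27, centroid at (40.00, 86.98).
triangular fin: A = ½·75·50 = 1875.00, centroid at (105.00, 16.67).
hole: A = −π·20² = -1256.64, centroid at (44.00, 41.00).
ΣA = 8731.64 cm², ΣAx̄ = 466113.93 cm³, ΣAȳ = 394323.74 cm³.
x̄ = 466113.93/8731.64 = 53.38 cm; ȳ = 394323.74/8731.64 = 45.16 cm.

x̄ = 53.38 cm, ȳ = 45.16 cm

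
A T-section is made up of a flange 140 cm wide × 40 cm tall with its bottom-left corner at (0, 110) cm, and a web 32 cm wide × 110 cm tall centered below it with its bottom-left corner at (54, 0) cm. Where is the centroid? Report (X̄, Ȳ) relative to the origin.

Part | A | x̄ᵢ | ȳᵢ | A·x̄ᵢ | A·ȳᵢ
web | 3520.00 | 70.00 | 55.00 | 246400.00 | 193600.00
flange | 5600.00 | 70.00 | 130.00 | 392000.00 | 728000.00
Σ | 9120.00 |  |  | 638400.00 | 921600.00
X̄ = 638400.00 / 9120.00 = 70.00 cm
Ȳ = 921600.00 / 9120.00 = 101.05 cm

X̄ = 70.00 cm, Ȳ = 101.05 cm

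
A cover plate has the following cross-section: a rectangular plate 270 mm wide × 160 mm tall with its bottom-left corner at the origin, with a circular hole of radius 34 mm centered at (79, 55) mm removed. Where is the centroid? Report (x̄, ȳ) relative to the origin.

x̄ = 140.14 mm, ȳ = 82.29 mm

plate: A = 270 × 160 = 43200.00, centroid at (135.00, 80.00).
hole: A = −π·34² = -3631.68, centroid at (79.00, 55.00).
ΣA = 39568.32 mm², ΣAx̄ = 5545097.19 mm³, ΣAȳ = 3256257.54 mm³.
x̄ = 5545097.19/39568.32 = 140.14 mm; ȳ = 3256257.54/39568.32 = 82.29 mm.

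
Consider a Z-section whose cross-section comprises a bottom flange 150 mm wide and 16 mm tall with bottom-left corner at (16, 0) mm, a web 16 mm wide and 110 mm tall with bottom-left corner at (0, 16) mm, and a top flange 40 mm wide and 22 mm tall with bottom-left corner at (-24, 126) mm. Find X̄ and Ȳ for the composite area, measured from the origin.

Part | A | x̄ᵢ | ȳᵢ | A·x̄ᵢ | A·ȳᵢ
bottom flange | 2400.00 | 91.00 | 8.00 | 218400.00 | 19200.00
web | 1760.00 | 8.00 | 71.00 | 14080.00 | 124960.00
top flange | 880.00 | -4.00 | 137.00 | -3520.00 | 120560.00
Σ | 5040.00 |  |  | 228960.00 | 264720.00
X̄ = 228960.00 / 5040.00 = 45.43 mm
Ȳ = 264720.00 / 5040.00 = 52.52 mm

X̄ = 45.43 mm, Ȳ = 52.52 mm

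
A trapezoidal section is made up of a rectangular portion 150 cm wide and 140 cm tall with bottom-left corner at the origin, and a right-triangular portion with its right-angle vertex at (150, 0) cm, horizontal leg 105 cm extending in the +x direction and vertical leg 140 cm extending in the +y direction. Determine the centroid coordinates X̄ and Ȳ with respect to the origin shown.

X̄ = 103.52 cm, Ȳ = 63.95 cm

rectangular portion: A = 150 × 140 = 21000.00, centroid at (75.00, 70.00).
triangular portion: A = ½·105·140 = 7350.00, centroid at (185.00, 46.67).
ΣA = 28350.00 cm²
ΣAX̄ = (21000.00)(75.00) + (7350.00)(185.00) = 2934750.00 cm³
ΣAȲ = (21000.00)(70.00) + (7350.00)(46.67) = 1813000.00 cm³
X̄ = 2934750.00 / 28350.00 = 103.52 cm
Ȳ = 1813000.00 / 28350.00 = 63.95 cm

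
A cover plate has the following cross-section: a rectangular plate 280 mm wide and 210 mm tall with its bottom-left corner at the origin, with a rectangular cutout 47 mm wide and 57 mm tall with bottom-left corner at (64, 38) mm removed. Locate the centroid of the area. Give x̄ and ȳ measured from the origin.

x̄ = 142.51 mm, ȳ = 106.84 mm

Part | A | x̄ᵢ | ȳᵢ | A·x̄ᵢ | A·ȳᵢ
plate | 58800.00 | 140.00 | 105.00 | 8232000.00 | 6174000.00
hole | -2679.00 | 87.50 | 66.50 | -234412.50 | -178153.50
Σ | 56121.00 |  |  | 7997587.50 | 5995846.50
x̄ = 7997587.50 / 56121.00 = 142.51 mm
ȳ = 5995846.50 / 56121.00 = 106.84 mm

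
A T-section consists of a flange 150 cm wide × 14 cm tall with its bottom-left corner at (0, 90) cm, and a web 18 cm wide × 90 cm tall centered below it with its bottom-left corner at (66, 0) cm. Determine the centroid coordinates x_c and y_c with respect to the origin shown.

x_c = 75.00 cm, y_c = 74.35 cm

web: A = 18 × 90 = 1620.00, centroid at (75.00, 45.00).
flange: A = 150 × 14 = 2100.00, centroid at (75.00, 97.00).
ΣA = 3720.00 cm², ΣAx_c = 279000.00 cm³, ΣAy_c = 276600.00 cm³.
x_c = 279000.00/3720.00 = 75.00 cm; y_c = 276600.00/3720.00 = 74.35 cm.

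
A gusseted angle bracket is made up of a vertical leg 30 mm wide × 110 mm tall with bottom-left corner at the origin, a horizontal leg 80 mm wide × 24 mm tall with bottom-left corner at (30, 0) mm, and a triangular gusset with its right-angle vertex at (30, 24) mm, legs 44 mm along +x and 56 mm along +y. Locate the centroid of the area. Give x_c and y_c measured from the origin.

x_c = 37.03 mm, y_c = 39.85 mm

Part | A | x̄ᵢ | ȳᵢ | A·x̄ᵢ | A·ȳᵢ
vertical leg | 3300.00 | 15.00 | 55.00 | 49500.00 | 181500.00
horizontal leg | 1920.00 | 70.00 | 12.00 | 134400.00 | 23040.00
gusset | 1232.00 | 44.67 | 42.67 | 55029.33 | 52565.33
Σ | 6452.00 |  |  | 238929.33 | 257105.33
x_c = 238929.33 / 6452.00 = 37.03 mm
y_c = 257105.33 / 6452.00 = 39.85 mm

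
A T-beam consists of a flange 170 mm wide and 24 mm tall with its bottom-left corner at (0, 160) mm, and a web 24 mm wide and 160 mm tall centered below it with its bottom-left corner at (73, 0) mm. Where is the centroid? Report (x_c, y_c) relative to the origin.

x_c = 85.00 mm, y_c = 127.39 mm

web: A = 24 × 160 = 3840.00, centroid at (85.00, 80.00).
flange: A = 170 × 24 = 4080.00, centroid at (85.00, 172.00).
ΣA = 7920.00 mm², ΣAx_c = 673200.00 mm³, ΣAy_c = 1008960.00 mm³.
x_c = 673200.00/7920.00 = 85.00 mm; y_c = 1008960.00/7920.00 = 127.39 mm.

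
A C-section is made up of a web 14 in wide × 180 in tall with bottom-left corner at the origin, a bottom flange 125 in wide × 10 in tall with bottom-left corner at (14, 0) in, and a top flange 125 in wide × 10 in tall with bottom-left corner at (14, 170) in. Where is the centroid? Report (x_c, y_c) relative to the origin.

x_c = 41.61 in, y_c = 90.00 in

web: A = 14 × 180 = 2520.00, centroid at (7.00, 90.00).
bottom flange: A = 125 × 10 = 1250.00, centroid at (76.50, 5.00).
top flange: A = 125 × 10 = 1250.00, centroid at (76.50, 175.00).
ΣA = 5020.00 in², ΣAx_c = 208890.00 in³, ΣAy_c = 451800.00 in³.
x_c = 208890.00/5020.00 = 41.61 in; y_c = 451800.00/5020.00 = 90.00 in.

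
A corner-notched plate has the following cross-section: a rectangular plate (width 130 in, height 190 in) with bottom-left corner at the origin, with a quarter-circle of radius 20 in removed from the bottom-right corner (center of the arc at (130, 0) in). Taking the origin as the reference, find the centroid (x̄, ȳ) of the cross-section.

plate: A = 130 × 190 = 24700.00, centroid at (65.00, 95.00).
removed quarter-circle: A = −¼π·20² = -314.16, centroid at (121.51, 8.49).
ΣA = 24385.84 in², ΣAx̄ = 1567325.96 in³, ΣAȳ = 2343833.33 in³.
x̄ = 1567325.96/24385.84 = 64.27 in; ȳ = 2343833.33/24385.84 = 96.11 in.

x̄ = 64.27 in, ȳ = 96.11 in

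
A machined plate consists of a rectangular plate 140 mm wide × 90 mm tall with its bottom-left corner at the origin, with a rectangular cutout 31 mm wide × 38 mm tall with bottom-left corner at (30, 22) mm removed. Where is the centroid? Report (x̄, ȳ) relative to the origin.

plate: A = 140 × 90 = 12600.00, centroid at (70.00, 45.00).
hole: A = −(31 × 38) = -1178.00, centroid at (45.50, 41.00).
ΣA = 11422.00 mm²
ΣAx̄ = (12600.00)(70.00) + (-1178.00)(45.50) = 828401.00 mm³
ΣAȳ = (12600.00)(45.00) + (-1178.00)(41.00) = 518702.00 mm³
x̄ = 828401.00 / 11422.00 = 72.53 mm
ȳ = 518702.00 / 11422.00 = 45.41 mm

x̄ = 72.53 mm, ȳ = 45.41 mm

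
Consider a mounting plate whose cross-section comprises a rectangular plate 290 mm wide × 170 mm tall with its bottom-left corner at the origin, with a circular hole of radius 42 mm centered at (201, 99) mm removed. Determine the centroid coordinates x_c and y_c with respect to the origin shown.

x_c = 137.91 mm, y_c = 83.23 mm

plate: A = 290 × 170 = 49300.00, centroid at (145.00, 85.00).
hole: A = −π·42² = -5541.77, centroid at (201.00, 99.00).
ΣA = 43758.23 mm², ΣAx_c = 6034604.34 mm³, ΣAy_c = 3641864.83 mm³.
x_c = 6034604.34/43758.23 = 137.91 mm; y_c = 3641864.83/43758.23 = 83.23 mm.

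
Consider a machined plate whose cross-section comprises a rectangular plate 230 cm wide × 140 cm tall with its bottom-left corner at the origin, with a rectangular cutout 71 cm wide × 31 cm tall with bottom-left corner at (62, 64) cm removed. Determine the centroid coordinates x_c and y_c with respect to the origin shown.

Part | A | x̄ᵢ | ȳᵢ | A·x̄ᵢ | A·ȳᵢ
plate | 32200.00 | 115.00 | 70.00 | 3703000.00 | 2254000.00
hole | -2201.00 | 97.50 | 79.50 | -214597.50 | -174979.50
Σ | 29999.00 |  |  | 3488402.50 | 2079020.50
x_c = 3488402.50 / 29999.00 = 116.28 cm
y_c = 2079020.50 / 29999.00 = 69.30 cm

x_c = 116.28 cm, y_c = 69.30 cm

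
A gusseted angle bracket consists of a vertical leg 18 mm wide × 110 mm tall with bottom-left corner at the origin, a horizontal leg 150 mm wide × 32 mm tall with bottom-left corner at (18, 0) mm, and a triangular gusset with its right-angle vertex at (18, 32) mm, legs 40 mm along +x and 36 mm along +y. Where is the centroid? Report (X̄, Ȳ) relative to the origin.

Part | A | x̄ᵢ | ȳᵢ | A·x̄ᵢ | A·ȳᵢ
vertical leg | 1980.00 | 9.00 | 55.00 | 17820.00 | 108900.00
horizontal leg | 4800.00 | 93.00 | 16.00 | 446400.00 | 76800.00
gusset | 720.00 | 31.33 | 44.00 | 22560.00 | 31680.00
Σ | 7500.00 |  |  | 486780.00 | 217380.00
X̄ = 486780.00 / 7500.00 = 64.90 mm
Ȳ = 217380.00 / 7500.00 = 28.98 mm

X̄ = 64.90 mm, Ȳ = 28.98 mm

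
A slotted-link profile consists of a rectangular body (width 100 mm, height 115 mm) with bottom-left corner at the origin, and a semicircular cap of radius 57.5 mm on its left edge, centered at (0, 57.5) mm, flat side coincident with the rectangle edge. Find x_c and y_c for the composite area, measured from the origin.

x_c = 26.85 mm, y_c = 57.50 mm

rectangular body: A = 100 × 115 = 11500.00, centroid at (50.00, 57.50).
semicircular end: A = ½π·57.5² = 5193.45, centroid at (-24.40, 57.50).
ΣA = 16693.45 mm²
ΣAx_c = (11500.00)(50.00) + (5193.45)(-24.40) = 448260.42 mm³
ΣAy_c = (11500.00)(57.50) + (5193.45)(57.50) = 959873.11 mm³
x_c = 448260.42 / 16693.45 = 26.85 mm
y_c = 959873.11 / 16693.45 = 57.50 mm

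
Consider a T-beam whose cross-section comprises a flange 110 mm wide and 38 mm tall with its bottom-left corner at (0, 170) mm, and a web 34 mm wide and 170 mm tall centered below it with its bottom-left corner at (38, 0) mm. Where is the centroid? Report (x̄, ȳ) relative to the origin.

Part | A | x̄ᵢ | ȳᵢ | A·x̄ᵢ | A·ȳᵢ
web | 5780.00 | 55.00 | 85.00 | 317900.00 | 491300.00
flange | 4180.00 | 55.00 | 189.00 | 229900.00 | 790020.00
Σ | 9960.00 |  |  | 547800.00 | 1281320.00
x̄ = 547800.00 / 9960.00 = 55.00 mm
ȳ = 1281320.00 / 9960.00 = 128.65 mm

x̄ = 55.00 mm, ȳ = 128.65 mm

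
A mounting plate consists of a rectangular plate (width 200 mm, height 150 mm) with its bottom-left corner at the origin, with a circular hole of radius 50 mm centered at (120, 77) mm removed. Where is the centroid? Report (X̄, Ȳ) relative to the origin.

plate: A = 200 × 150 = 30000.00, centroid at (100.00, 75.00).
hole: A = −π·50² = -7853.98, centroid at (120.00, 77.00).
ΣA = 22146.02 mm²
ΣAX̄ = (30000.00)(100.00) + (-7853.98)(120.00) = 2057522.20 mm³
ΣAȲ = (30000.00)(75.00) + (-7853.98)(77.00) = 1645243.41 mm³
X̄ = 2057522.20 / 22146.02 = 92.91 mm
Ȳ = 1645243.41 / 22146.02 = 74.29 mm

X̄ = 92.91 mm, Ȳ = 74.29 mm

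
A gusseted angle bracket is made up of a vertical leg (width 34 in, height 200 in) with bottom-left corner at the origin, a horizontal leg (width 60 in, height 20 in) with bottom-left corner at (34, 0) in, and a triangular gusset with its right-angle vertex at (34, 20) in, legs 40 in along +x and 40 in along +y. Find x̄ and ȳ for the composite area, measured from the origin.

x̄ = 26.17 in, ȳ = 81.67 in

vertical leg: A = 34 × 200 = 6800.00, centroid at (17.00, 100.00).
horizontal leg: A = 60 × 20 = 1200.00, centroid at (64.00, 10.00).
gusset: A = ½·40·40 = 800.00, centroid at (47.33, 33.33).
ΣA = 8800.00 in²
ΣAx̄ = (6800.00)(17.00) + (1200.00)(64.00) + (800.00)(47.33) = 230266.67 in³
ΣAȳ = (6800.00)(100.00) + (1200.00)(10.00) + (800.00)(33.33) = 718666.67 in³
x̄ = 230266.67 / 8800.00 = 26.17 in
ȳ = 718666.67 / 8800.00 = 81.67 in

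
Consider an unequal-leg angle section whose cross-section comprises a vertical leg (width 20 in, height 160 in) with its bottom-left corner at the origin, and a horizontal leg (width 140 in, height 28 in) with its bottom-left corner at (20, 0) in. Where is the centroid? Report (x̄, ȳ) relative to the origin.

Part | A | x̄ᵢ | ȳᵢ | A·x̄ᵢ | A·ȳᵢ
vertical leg | 3200.00 | 10.00 | 80.00 | 32000.00 | 256000.00
horizontal leg | 3920.00 | 90.00 | 14.00 | 352800.00 | 54880.00
Σ | 7120.00 |  |  | 384800.00 | 310880.00
x̄ = 384800.00 / 7120.00 = 54.04 in
ȳ = 310880.00 / 7120.00 = 43.66 in

x̄ = 54.04 in, ȳ = 43.66 in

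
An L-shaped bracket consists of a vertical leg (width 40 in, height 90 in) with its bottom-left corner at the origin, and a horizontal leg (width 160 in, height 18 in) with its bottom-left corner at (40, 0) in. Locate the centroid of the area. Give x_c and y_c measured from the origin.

vertical leg: A = 40 × 90 = 3600.00, centroid at (20.00, 45.00).
horizontal leg: A = 160 × 18 = 2880.00, centroid at (120.00, 9.00).
ΣA = 6480.00 in², ΣAx_c = 417600.00 in³, ΣAy_c = 187920.00 in³.
x_c = 417600.00/6480.00 = 64.44 in; y_c = 187920.00/6480.00 = 29.00 in.

x_c = 64.44 in, y_c = 29.00 in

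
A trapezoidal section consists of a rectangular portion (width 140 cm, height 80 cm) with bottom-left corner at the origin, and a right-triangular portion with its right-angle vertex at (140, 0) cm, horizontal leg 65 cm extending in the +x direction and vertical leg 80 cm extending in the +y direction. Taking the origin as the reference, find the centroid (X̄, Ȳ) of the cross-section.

Part | A | x̄ᵢ | ȳᵢ | A·x̄ᵢ | A·ȳᵢ
rectangular portion | 11200.00 | 70.00 | 40.00 | 784000.00 | 448000.00
triangular portion | 2600.00 | 161.67 | 26.67 | 420333.33 | 69333.33
Σ | 13800.00 |  |  | 1204333.33 | 517333.33
X̄ = 1204333.33 / 13800.00 = 87.27 cm
Ȳ = 517333.33 / 13800.00 = 37.49 cm

X̄ = 87.27 cm, Ȳ = 37.49 cm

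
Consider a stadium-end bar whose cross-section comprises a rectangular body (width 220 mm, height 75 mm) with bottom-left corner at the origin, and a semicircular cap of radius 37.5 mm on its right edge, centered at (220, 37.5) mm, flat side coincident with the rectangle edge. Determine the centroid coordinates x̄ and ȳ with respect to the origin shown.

x̄ = 124.87 mm, ȳ = 37.50 mm

rectangular body: A = 220 × 75 = 16500.00, centroid at (110.00, 37.50).
semicircular end: A = ½π·37.5² = 2208.93, centroid at (235.92, 37.50).
ΣA = 18708.93 mm², ΣAx̄ = 2336121.36 mm³, ΣAȳ = 701584.96 mm³.
x̄ = 2336121.36/18708.93 = 124.87 mm; ȳ = 701584.96/18708.93 = 37.50 mm.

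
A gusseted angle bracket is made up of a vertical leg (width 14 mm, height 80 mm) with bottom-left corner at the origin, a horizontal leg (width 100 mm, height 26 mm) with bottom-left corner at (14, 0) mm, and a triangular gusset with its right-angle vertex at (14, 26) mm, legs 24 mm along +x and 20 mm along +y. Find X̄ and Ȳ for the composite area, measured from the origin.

X̄ = 45.33 mm, Ȳ = 21.83 mm

vertical leg: A = 14 × 80 = 1120.00, centroid at (7.00, 40.00).
horizontal leg: A = 100 × 26 = 2600.00, centroid at (64.00, 13.00).
gusset: A = ½·24·20 = 240.00, centroid at (22.00, 32.67).
ΣA = 3960.00 mm², ΣAX̄ = 179520.00 mm³, ΣAȲ = 86440.00 mm³.
X̄ = 179520.00/3960.00 = 45.33 mm; Ȳ = 86440.00/3960.00 = 21.83 mm.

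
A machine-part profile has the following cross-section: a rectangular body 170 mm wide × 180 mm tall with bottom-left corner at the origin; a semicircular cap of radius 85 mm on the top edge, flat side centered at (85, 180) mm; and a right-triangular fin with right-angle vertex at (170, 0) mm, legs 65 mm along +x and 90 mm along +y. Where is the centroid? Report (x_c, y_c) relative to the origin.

x_c = 91.95 mm, y_c = 117.97 mm

Part | A | x̄ᵢ | ȳᵢ | A·x̄ᵢ | A·ȳᵢ
rectangular body | 30600.00 | 85.00 | 90.00 | 2601000.00 | 2754000.00
semicircular top | 11349.00 | 85.00 | 216.08 | 964665.29 | 2452237.29
triangular fin | 2925.00 | 191.67 | 30.00 | 560625.00 | 87750.00
Σ | 44874.00 |  |  | 4126290.29 | 5293987.29
x_c = 4126290.29 / 44874.00 = 91.95 mm
y_c = 5293987.29 / 44874.00 = 117.97 mm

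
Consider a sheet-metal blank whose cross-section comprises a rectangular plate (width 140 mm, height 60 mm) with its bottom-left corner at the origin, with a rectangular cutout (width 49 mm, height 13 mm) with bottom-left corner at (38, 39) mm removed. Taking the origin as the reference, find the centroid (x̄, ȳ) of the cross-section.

plate: A = 140 × 60 = 8400.00, centroid at (70.00, 30.00).
hole: A = −(49 × 13) = -637.00, centroid at (62.50, 45.50).
ΣA = 7763.00 mm², ΣAx̄ = 548187.50 mm³, ΣAȳ = 223016.50 mm³.
x̄ = 548187.50/7763.00 = 70.62 mm; ȳ = 223016.50/7763.00 = 28.73 mm.

x̄ = 70.62 mm, ȳ = 28.73 mm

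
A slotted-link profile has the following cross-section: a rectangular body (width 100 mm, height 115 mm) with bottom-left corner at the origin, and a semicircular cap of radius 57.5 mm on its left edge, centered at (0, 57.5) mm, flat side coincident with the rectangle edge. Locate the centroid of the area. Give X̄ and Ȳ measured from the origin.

X̄ = 26.85 mm, Ȳ = 57.50 mm

Part | A | x̄ᵢ | ȳᵢ | A·x̄ᵢ | A·ȳᵢ
rectangular body | 11500.00 | 50.00 | 57.50 | 575000.00 | 661250.00
semicircular end | 5193.45 | -24.40 | 57.50 | -126739.58 | 298623.11
Σ | 16693.45 |  |  | 448260.42 | 959873.11
X̄ = 448260.42 / 16693.45 = 26.85 mm
Ȳ = 959873.11 / 16693.45 = 57.50 mm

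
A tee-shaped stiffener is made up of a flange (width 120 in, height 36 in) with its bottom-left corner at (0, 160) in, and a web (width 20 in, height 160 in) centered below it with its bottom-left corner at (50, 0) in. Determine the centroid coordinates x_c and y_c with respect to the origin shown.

web: A = 20 × 160 = 3200.00, centroid at (60.00, 80.00).
flange: A = 120 × 36 = 4320.00, centroid at (60.00, 178.00).
ΣA = 7520.00 in²
ΣAx_c = (3200.00)(60.00) + (4320.00)(60.00) = 451200.00 in³
ΣAy_c = (3200.00)(80.00) + (4320.00)(178.00) = 1024960.00 in³
x_c = 451200.00 / 7520.00 = 60.00 in
y_c = 1024960.00 / 7520.00 = 136.30 in

x_c = 60.00 in, y_c = 136.30 in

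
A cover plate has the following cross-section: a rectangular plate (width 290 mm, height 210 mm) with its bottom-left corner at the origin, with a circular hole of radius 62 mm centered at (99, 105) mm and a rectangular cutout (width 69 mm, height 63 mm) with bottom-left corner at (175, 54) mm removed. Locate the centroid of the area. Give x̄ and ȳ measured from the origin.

x̄ = 151.19 mm, ȳ = 106.91 mm

Part | A | x̄ᵢ | ȳᵢ | A·x̄ᵢ | A·ȳᵢ
plate | 60900.00 | 145.00 | 105.00 | 8830500.00 | 6394500.00
hole 1 | -12076.28 | 99.00 | 105.00 | -1195551.93 | -1268009.63
hole 2 | -4347.00 | 209.50 | 85.50 | -910696.50 | -371668.50
Σ | 44476.72 |  |  | 6724251.57 | 4754821.87
x̄ = 6724251.57 / 44476.72 = 151.19 mm
ȳ = 4754821.87 / 44476.72 = 106.91 mm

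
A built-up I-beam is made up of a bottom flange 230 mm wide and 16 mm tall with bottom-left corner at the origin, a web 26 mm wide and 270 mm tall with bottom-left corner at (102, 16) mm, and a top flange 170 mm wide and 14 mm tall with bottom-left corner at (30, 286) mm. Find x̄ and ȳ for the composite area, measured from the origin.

x̄ = 115.00 mm, ȳ = 136.61 mm

Part | A | x̄ᵢ | ȳᵢ | A·x̄ᵢ | A·ȳᵢ
bottom flange | 3680.00 | 115.00 | 8.00 | 423200.00 | 29440.00
web | 7020.00 | 115.00 | 151.00 | 807300.00 | 1060020.00
top flange | 2380.00 | 115.00 | 293.00 | 273700.00 | 697340.00
Σ | 13080.00 |  |  | 1504200.00 | 1786800.00
x̄ = 1504200.00 / 13080.00 = 115.00 mm
ȳ = 1786800.00 / 13080.00 = 136.61 mm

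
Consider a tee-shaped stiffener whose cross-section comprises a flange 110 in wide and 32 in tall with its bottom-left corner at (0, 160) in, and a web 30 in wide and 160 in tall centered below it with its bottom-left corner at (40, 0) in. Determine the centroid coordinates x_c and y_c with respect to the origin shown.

Part | A | x̄ᵢ | ȳᵢ | A·x̄ᵢ | A·ȳᵢ
web | 4800.00 | 55.00 | 80.00 | 264000.00 | 384000.00
flange | 3520.00 | 55.00 | 176.00 | 193600.00 | 619520.00
Σ | 8320.00 |  |  | 457600.00 | 1003520.00
x_c = 457600.00 / 8320.00 = 55.00 in
y_c = 1003520.00 / 8320.00 = 120.62 in

x_c = 55.00 in, y_c = 120.62 in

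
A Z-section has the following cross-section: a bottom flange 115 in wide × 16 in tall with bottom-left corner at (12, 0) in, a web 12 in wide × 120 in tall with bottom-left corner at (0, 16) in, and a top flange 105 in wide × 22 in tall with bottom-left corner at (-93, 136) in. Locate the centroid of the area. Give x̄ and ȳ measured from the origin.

x̄ = 7.69 in, ȳ = 82.96 in

Part | A | x̄ᵢ | ȳᵢ | A·x̄ᵢ | A·ȳᵢ
bottom flange | 1840.00 | 69.50 | 8.00 | 127880.00 | 14720.00
web | 1440.00 | 6.00 | 76.00 | 8640.00 | 109440.00
top flange | 2310.00 | -40.50 | 147.00 | -93555.00 | 339570.00
Σ | 5590.00 |  |  | 42965.00 | 463730.00
x̄ = 42965.00 / 5590.00 = 7.69 in
ȳ = 463730.00 / 5590.00 = 82.96 in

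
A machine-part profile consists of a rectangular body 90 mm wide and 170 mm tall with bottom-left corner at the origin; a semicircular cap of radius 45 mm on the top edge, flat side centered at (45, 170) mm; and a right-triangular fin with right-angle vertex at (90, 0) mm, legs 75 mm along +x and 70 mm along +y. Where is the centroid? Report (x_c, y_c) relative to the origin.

x_c = 53.71 mm, y_c = 93.02 mm

rectangular body: A = 90 × 170 = 15300.00, centroid at (45.00, 85.00).
semicircular top: A = ½π·45² = 3180.86, centroid at (45.00, 189.10).
triangular fin: A = ½·75·70 = 2625.00, centroid at (115.00, 23.33).
ΣA = 21105.86 mm², ΣAx_c = 1133513.82 mm³, ΣAy_c = 1963246.64 mm³.
x_c = 1133513.82/21105.86 = 53.71 mm; y_c = 1963246.64/21105.86 = 93.02 mm.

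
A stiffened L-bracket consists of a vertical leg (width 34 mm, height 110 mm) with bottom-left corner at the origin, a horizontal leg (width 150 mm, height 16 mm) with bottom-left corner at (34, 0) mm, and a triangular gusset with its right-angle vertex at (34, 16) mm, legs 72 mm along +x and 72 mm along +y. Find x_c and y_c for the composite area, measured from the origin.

vertical leg: A = 34 × 110 = 3740.00, centroid at (17.00, 55.00).
horizontal leg: A = 150 × 16 = 2400.00, centroid at (109.00, 8.00).
gusset: A = ½·72·72 = 2592.00, centroid at (58.00, 40.00).
ΣA = 8732.00 mm²
ΣAx_c = (3740.00)(17.00) + (2400.00)(109.00) + (2592.00)(58.00) = 475516.00 mm³
ΣAy_c = (3740.00)(55.00) + (2400.00)(8.00) + (2592.00)(40.00) = 328580.00 mm³
x_c = 475516.00 / 8732.00 = 54.46 mm
y_c = 328580.00 / 8732.00 = 37.63 mm

x_c = 54.46 mm, y_c = 37.63 mm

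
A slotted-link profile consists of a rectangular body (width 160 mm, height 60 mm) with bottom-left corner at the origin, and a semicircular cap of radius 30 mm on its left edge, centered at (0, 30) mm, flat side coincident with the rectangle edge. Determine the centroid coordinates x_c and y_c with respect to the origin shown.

x_c = 68.10 mm, y_c = 30.00 mm

Part | A | x̄ᵢ | ȳᵢ | A·x̄ᵢ | A·ȳᵢ
rectangular body | 9600.00 | 80.00 | 30.00 | 768000.00 | 288000.00
semicircular end | 1413.72 | -12.73 | 30.00 | -18000.00 | 42411.50
Σ | 11013.72 |  |  | 750000.00 | 330411.50
x_c = 750000.00 / 11013.72 = 68.10 mm
y_c = 330411.50 / 11013.72 = 30.00 mm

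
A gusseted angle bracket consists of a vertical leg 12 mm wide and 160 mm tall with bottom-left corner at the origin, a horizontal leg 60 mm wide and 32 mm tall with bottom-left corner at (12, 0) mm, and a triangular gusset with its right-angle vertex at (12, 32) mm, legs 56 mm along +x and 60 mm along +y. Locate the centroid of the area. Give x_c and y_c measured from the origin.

vertical leg: A = 12 × 160 = 1920.00, centroid at (6.00, 80.00).
horizontal leg: A = 60 × 32 = 1920.00, centroid at (42.00, 16.00).
gusset: A = ½·56·60 = 1680.00, centroid at (30.67, 52.00).
ΣA = 5520.00 mm²
ΣAx_c = (1920.00)(6.00) + (1920.00)(42.00) + (1680.00)(30.67) = 143680.00 mm³
ΣAy_c = (1920.00)(80.00) + (1920.00)(16.00) + (1680.00)(52.00) = 271680.00 mm³
x_c = 143680.00 / 5520.00 = 26.03 mm
y_c = 271680.00 / 5520.00 = 49.22 mm

x_c = 26.03 mm, y_c = 49.22 mm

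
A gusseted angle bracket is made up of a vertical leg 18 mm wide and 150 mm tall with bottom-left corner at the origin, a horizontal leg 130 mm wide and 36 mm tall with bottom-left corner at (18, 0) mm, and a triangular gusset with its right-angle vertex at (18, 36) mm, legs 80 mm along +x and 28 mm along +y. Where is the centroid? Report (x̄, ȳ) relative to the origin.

x̄ = 54.44 mm, ȳ = 39.71 mm

Part | A | x̄ᵢ | ȳᵢ | A·x̄ᵢ | A·ȳᵢ
vertical leg | 2700.00 | 9.00 | 75.00 | 24300.00 | 202500.00
horizontal leg | 4680.00 | 83.00 | 18.00 | 388440.00 | 84240.00
gusset | 1120.00 | 44.67 | 45.33 | 50026.67 | 50773.33
Σ | 8500.00 |  |  | 462766.67 | 337513.33
x̄ = 462766.67 / 8500.00 = 54.44 mm
ȳ = 337513.33 / 8500.00 = 39.71 mm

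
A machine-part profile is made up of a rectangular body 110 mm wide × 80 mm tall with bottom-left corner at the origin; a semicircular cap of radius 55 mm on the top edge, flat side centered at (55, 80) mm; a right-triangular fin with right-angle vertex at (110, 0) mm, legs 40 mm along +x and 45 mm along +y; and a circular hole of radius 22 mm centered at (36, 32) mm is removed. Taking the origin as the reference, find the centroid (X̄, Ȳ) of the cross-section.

rectangular body: A = 110 × 80 = 8800.00, centroid at (55.00, 40.00).
semicircular top: A = ½π·55² = 4751.66, centroid at (55.00, 103.34).
triangular fin: A = ½·40·45 = 900.00, centroid at (123.33, 15.00).
hole: A = −π·22² = -1520.53, centroid at (36.00, 32.00).
ΣA = 12931.13 mm², ΣAX̄ = 801602.13 mm³, ΣAȲ = 807892.39 mm³.
X̄ = 801602.13/12931.13 = 61.99 mm; Ȳ = 807892.39/12931.13 = 62.48 mm.

X̄ = 61.99 mm, Ȳ = 62.48 mm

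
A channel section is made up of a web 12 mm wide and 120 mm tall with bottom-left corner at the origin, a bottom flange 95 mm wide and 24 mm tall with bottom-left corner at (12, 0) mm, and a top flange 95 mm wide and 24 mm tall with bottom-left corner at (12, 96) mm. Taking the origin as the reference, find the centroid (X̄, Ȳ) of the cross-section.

web: A = 12 × 120 = 1440.00, centroid at (6.00, 60.00).
bottom flange: A = 95 × 24 = 2280.00, centroid at (59.50, 12.00).
top flange: A = 95 × 24 = 2280.00, centroid at (59.50, 108.00).
ΣA = 6000.00 mm²
ΣAX̄ = (1440.00)(6.00) + (2280.00)(59.50) + (2280.00)(59.50) = 279960.00 mm³
ΣAȲ = (1440.00)(60.00) + (2280.00)(12.00) + (2280.00)(108.00) = 360000.00 mm³
X̄ = 279960.00 / 6000.00 = 46.66 mm
Ȳ = 360000.00 / 6000.00 = 60.00 mm

X̄ = 46.66 mm, Ȳ = 60.00 mm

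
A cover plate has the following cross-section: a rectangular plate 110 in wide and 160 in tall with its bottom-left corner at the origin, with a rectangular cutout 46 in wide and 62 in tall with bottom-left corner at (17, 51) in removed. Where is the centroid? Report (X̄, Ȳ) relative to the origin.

X̄ = 57.90 in, Ȳ = 79.61 in

Part | A | x̄ᵢ | ȳᵢ | A·x̄ᵢ | A·ȳᵢ
plate | 17600.00 | 55.00 | 80.00 | 968000.00 | 1408000.00
hole | -2852.00 | 40.00 | 82.00 | -114080.00 | -233864.00
Σ | 14748.00 |  |  | 853920.00 | 1174136.00
X̄ = 853920.00 / 14748.00 = 57.90 in
Ȳ = 1174136.00 / 14748.00 = 79.61 in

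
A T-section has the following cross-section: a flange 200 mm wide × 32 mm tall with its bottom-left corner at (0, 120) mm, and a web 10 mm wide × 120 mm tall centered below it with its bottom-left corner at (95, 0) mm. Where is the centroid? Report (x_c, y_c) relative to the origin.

x_c = 100.00 mm, y_c = 124.00 mm

web: A = 10 × 120 = 1200.00, centroid at (100.00, 60.00).
flange: A = 200 × 32 = 6400.00, centroid at (100.00, 136.00).
ΣA = 7600.00 mm²
ΣAx_c = (1200.00)(100.00) + (6400.00)(100.00) = 760000.00 mm³
ΣAy_c = (1200.00)(60.00) + (6400.00)(136.00) = 942400.00 mm³
x_c = 760000.00 / 7600.00 = 100.00 mm
y_c = 942400.00 / 7600.00 = 124.00 mm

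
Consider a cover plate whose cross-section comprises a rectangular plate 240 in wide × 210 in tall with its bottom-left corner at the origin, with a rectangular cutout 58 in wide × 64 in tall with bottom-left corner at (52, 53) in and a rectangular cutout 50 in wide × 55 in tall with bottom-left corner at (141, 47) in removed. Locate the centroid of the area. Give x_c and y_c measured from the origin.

x_c = 120.42 in, y_c = 108.60 in

plate: A = 240 × 210 = 50400.00, centroid at (120.00, 105.00).
hole 1: A = −(58 × 64) = -3712.00, centroid at (81.00, 85.00).
hole 2: A = −(50 × 55) = -2750.00, centroid at (166.00, 74.50).
ΣA = 43938.00 in²
ΣAx_c = (50400.00)(120.00) + (-3712.00)(81.00) + (-2750.00)(166.00) = 5290828.00 in³
ΣAy_c = (50400.00)(105.00) + (-3712.00)(85.00) + (-2750.00)(74.50) = 4771605.00 in³
x_c = 5290828.00 / 43938.00 = 120.42 in
y_c = 4771605.00 / 43938.00 = 108.60 in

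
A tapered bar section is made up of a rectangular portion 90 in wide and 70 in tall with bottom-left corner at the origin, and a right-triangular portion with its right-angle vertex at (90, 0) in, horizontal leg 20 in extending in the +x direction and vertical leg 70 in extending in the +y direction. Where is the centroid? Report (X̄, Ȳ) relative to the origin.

X̄ = 50.17 in, Ȳ = 33.83 in

rectangular portion: A = 90 × 70 = 6300.00, centroid at (45.00, 35.00).
triangular portion: A = ½·20·70 = 700.00, centroid at (96.67, 23.33).
ΣA = 7000.00 in²
ΣAX̄ = (6300.00)(45.00) + (700.00)(96.67) = 351166.67 in³
ΣAȲ = (6300.00)(35.00) + (700.00)(23.33) = 236833.33 in³
X̄ = 351166.67 / 7000.00 = 50.17 in
Ȳ = 236833.33 / 7000.00 = 33.83 in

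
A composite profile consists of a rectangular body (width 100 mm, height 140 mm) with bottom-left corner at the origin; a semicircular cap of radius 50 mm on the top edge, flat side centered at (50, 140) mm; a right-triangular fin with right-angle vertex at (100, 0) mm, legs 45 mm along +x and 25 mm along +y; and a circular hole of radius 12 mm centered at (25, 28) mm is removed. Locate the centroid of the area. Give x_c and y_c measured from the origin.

rectangular body: A = 100 × 140 = 14000.00, centroid at (50.00, 70.00).
semicircular top: A = ½π·50² = 3926.99, centroid at (50.00, 161.22).
triangular fin: A = ½·45·25 = 562.50, centroid at (115.00, 8.33).
hole: A = −π·12² = -452.39, centroid at (25.00, 28.00).
ΣA = 18037.10 mm²
ΣAx_c = (14000.00)(50.00) + (3926.99)(50.00) + (562.50)(115.00) + (-452.39)(25.00) = 949727.31 mm³
ΣAy_c = (14000.00)(70.00) + (3926.99)(161.22) + (562.50)(8.33) + (-452.39)(28.00) = 1605132.65 mm³
x_c = 949727.31 / 18037.10 = 52.65 mm
y_c = 1605132.65 / 18037.10 = 88.99 mm

x_c = 52.65 mm, y_c = 88.99 mm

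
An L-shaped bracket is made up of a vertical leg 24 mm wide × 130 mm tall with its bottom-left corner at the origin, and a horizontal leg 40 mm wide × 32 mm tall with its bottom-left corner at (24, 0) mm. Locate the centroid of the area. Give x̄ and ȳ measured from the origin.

x̄ = 21.31 mm, ȳ = 50.75 mm

vertical leg: A = 24 × 130 = 3120.00, centroid at (12.00, 65.00).
horizontal leg: A = 40 × 32 = 1280.00, centroid at (44.00, 16.00).
ΣA = 4400.00 mm², ΣAx̄ = 93760.00 mm³, ΣAȳ = 223280.00 mm³.
x̄ = 93760.00/4400.00 = 21.31 mm; ȳ = 223280.00/4400.00 = 50.75 mm.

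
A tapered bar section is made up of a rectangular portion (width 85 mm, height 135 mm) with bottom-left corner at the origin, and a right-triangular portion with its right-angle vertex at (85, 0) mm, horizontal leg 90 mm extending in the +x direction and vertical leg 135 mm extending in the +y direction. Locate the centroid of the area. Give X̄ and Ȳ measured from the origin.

X̄ = 67.60 mm, Ȳ = 59.71 mm

rectangular portion: A = 85 × 135 = 11475.00, centroid at (42.50, 67.50).
triangular portion: A = ½·90·135 = 6075.00, centroid at (115.00, 45.00).
ΣA = 17550.00 mm²
ΣAX̄ = (11475.00)(42.50) + (6075.00)(115.00) = 1186312.50 mm³
ΣAȲ = (11475.00)(67.50) + (6075.00)(45.00) = 1047937.50 mm³
X̄ = 1186312.50 / 17550.00 = 67.60 mm
Ȳ = 1047937.50 / 17550.00 = 59.71 mm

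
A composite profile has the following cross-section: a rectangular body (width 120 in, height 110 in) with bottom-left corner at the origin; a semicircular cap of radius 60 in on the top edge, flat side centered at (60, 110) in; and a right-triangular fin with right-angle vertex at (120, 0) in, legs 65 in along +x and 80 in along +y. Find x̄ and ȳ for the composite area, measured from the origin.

Part | A | x̄ᵢ | ȳᵢ | A·x̄ᵢ | A·ȳᵢ
rectangular body | 13200.00 | 60.00 | 55.00 | 792000.00 | 726000.00
semicircular top | 5654.87 | 60.00 | 135.46 | 339292.01 | 766035.35
triangular fin | 2600.00 | 141.67 | 26.67 | 368333.33 | 69333.33
Σ | 21454.87 |  |  | 1499625.34 | 1561368.68
x̄ = 1499625.34 / 21454.87 = 69.90 in
ȳ = 1561368.68 / 21454.87 = 72.77 in

x̄ = 69.90 in, ȳ = 72.77 in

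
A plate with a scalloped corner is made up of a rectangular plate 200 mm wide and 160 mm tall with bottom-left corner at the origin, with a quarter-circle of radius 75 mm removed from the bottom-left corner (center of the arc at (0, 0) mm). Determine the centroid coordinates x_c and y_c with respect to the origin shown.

x_c = 110.92 mm, y_c = 87.72 mm

plate: A = 200 × 160 = 32000.00, centroid at (100.00, 80.00).
removed quarter-circle: A = −¼π·75² = -4417.86, centroid at (31.83, 31.83).
ΣA = 27582.14 mm², ΣAx_c = 3059375.00 mm³, ΣAy_c = 2419375.00 mm³.
x_c = 3059375.00/27582.14 = 110.92 mm; y_c = 2419375.00/27582.14 = 87.72 mm.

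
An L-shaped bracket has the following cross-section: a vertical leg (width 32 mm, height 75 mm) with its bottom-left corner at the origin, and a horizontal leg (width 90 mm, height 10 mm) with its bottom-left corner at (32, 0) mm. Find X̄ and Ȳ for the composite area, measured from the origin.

X̄ = 32.64 mm, Ȳ = 28.64 mm

vertical leg: A = 32 × 75 = 2400.00, centroid at (16.00, 37.50).
horizontal leg: A = 90 × 10 = 900.00, centroid at (77.00, 5.00).
ΣA = 3300.00 mm²
ΣAX̄ = (2400.00)(16.00) + (900.00)(77.00) = 107700.00 mm³
ΣAȲ = (2400.00)(37.50) + (900.00)(5.00) = 94500.00 mm³
X̄ = 107700.00 / 3300.00 = 32.64 mm
Ȳ = 94500.00 / 3300.00 = 28.64 mm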